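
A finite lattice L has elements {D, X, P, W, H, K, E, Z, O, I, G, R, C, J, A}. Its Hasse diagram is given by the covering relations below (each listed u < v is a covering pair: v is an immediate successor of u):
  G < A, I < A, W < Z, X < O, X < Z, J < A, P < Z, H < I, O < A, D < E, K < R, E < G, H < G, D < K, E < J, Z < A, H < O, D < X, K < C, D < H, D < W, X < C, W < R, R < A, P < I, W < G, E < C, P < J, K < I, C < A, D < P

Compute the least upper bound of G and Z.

Common upper bounds of {G, Z}: A.
The least among these is A.

A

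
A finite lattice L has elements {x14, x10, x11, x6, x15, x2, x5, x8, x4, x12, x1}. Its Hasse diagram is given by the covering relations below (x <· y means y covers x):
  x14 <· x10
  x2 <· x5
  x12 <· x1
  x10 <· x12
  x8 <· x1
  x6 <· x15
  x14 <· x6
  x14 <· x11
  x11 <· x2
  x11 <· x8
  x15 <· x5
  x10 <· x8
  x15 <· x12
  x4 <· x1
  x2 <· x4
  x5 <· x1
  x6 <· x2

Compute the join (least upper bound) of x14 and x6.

x6

Common upper bounds of {x14, x6}: x1, x12, x15, x2, x4, x5, x6.
The least among these is x6.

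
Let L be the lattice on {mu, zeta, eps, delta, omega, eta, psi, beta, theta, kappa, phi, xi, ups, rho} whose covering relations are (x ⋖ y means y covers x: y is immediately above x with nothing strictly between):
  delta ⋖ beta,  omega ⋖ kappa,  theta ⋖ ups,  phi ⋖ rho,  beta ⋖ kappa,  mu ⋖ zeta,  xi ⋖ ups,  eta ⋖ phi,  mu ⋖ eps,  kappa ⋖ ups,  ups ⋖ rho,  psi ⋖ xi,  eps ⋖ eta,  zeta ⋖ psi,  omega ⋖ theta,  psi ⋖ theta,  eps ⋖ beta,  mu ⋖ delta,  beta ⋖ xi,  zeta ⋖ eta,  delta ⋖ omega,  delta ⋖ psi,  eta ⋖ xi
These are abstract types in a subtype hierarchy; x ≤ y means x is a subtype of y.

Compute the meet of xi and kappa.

Common lower bounds of {xi, kappa}: beta, delta, eps, mu.
The greatest among these is beta.

beta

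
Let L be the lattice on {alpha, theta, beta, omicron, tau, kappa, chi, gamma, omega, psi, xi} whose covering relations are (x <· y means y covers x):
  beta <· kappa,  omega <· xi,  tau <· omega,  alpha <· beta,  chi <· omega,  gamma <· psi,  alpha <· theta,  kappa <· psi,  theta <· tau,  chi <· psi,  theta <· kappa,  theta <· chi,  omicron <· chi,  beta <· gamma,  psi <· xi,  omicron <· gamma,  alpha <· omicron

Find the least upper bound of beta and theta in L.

Common upper bounds of {beta, theta}: kappa, psi, xi.
The least among these is kappa.

kappa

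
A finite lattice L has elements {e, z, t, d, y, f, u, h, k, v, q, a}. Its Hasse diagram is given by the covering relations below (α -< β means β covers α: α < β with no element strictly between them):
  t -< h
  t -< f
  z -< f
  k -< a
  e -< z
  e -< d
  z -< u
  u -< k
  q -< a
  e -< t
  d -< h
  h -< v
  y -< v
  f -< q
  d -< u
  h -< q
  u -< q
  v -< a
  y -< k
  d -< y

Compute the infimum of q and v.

Common lower bounds of {q, v}: d, e, h, t.
The greatest among these is h.

h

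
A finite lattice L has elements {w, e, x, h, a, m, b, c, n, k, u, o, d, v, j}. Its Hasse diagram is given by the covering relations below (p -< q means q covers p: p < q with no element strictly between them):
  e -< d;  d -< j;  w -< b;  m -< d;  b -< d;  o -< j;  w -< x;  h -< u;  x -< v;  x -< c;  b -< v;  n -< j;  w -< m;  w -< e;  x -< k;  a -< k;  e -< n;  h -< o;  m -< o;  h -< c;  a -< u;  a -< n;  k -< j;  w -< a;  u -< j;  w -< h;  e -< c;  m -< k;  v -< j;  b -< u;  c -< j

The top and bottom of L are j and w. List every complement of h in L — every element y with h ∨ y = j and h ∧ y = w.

d, k, n, v

Need y with h ∨ y = j and h ∧ y = w.
Checking each element gives: d, k, n, v.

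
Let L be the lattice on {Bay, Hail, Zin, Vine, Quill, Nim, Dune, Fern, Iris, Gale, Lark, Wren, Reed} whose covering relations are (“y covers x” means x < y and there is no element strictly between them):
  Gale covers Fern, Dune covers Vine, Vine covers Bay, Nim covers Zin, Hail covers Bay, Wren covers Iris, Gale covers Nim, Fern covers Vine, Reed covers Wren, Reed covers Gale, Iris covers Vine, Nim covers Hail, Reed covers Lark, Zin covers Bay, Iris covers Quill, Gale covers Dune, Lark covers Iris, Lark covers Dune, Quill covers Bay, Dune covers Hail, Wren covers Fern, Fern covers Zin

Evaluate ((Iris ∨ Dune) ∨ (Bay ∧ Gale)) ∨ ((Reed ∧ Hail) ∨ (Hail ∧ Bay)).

Lark

Iris ∨ Dune = Lark
Bay ∧ Gale = Bay
Lark ∨ Bay = Lark
Reed ∧ Hail = Hail
Hail ∧ Bay = Bay
Hail ∨ Bay = Hail
Lark ∨ Hail = Lark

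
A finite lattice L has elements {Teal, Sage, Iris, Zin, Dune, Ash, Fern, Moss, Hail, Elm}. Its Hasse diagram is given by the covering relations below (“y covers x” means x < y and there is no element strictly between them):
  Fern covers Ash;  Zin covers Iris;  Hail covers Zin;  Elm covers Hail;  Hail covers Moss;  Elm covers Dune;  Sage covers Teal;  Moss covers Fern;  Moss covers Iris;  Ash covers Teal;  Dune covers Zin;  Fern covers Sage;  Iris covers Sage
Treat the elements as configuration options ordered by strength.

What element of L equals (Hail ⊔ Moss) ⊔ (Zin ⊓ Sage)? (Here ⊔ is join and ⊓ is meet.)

Hail

Hail ∨ Moss = Hail
Zin ∧ Sage = Sage
Hail ∨ Sage = Hail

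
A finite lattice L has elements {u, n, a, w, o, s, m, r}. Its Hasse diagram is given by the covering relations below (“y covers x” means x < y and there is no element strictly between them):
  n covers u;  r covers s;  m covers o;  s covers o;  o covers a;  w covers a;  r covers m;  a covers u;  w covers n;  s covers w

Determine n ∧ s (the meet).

Common lower bounds of {n, s}: n, u.
The greatest among these is n.

n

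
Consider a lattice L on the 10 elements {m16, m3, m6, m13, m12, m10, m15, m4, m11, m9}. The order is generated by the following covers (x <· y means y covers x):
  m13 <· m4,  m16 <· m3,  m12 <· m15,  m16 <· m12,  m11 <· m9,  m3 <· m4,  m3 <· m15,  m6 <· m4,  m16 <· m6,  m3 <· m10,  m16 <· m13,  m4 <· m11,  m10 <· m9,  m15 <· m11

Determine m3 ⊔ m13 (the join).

m4

Common upper bounds of {m3, m13}: m11, m4, m9.
The least among these is m4.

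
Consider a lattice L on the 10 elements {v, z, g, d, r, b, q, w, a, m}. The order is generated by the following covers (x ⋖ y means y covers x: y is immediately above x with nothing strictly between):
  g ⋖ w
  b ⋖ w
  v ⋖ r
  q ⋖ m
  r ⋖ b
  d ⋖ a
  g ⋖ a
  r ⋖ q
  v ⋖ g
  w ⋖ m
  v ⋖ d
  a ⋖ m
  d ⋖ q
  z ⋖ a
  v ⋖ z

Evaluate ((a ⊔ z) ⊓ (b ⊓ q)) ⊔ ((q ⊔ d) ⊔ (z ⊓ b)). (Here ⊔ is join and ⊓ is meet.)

q

a ∨ z = a
b ∧ q = r
a ∧ r = v
q ∨ d = q
z ∧ b = v
q ∨ v = q
v ∨ q = q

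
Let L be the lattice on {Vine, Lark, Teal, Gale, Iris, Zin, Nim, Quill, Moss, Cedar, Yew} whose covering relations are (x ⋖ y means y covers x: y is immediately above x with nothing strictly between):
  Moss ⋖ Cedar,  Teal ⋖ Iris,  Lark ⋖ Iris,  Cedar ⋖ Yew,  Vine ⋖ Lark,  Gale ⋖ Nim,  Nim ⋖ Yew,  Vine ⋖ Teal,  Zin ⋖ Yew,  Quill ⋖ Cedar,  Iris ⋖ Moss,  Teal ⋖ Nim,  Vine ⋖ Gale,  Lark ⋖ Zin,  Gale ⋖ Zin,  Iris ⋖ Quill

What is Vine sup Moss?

Moss

Common upper bounds of {Vine, Moss}: Cedar, Moss, Yew.
The least among these is Moss.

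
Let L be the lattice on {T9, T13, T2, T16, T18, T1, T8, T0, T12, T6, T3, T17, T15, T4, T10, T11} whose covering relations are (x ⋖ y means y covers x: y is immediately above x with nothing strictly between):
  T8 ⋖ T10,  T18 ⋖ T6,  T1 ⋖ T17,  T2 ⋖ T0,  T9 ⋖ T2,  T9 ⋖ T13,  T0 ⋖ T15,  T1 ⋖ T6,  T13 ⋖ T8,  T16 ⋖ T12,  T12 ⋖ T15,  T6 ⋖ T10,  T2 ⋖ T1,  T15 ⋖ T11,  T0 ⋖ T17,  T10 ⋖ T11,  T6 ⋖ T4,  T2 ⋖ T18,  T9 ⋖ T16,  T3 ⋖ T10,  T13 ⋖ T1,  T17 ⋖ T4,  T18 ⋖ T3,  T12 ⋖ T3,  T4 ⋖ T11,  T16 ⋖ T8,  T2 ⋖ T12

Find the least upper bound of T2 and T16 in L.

Common upper bounds of {T2, T16}: T10, T11, T12, T15, T3.
The least among these is T12.

T12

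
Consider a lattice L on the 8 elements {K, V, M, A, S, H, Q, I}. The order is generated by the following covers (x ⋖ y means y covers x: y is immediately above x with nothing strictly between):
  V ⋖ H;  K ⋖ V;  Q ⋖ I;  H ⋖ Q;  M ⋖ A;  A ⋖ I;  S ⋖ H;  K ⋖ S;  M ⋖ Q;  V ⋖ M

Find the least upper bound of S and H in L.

Common upper bounds of {S, H}: H, I, Q.
The least among these is H.

H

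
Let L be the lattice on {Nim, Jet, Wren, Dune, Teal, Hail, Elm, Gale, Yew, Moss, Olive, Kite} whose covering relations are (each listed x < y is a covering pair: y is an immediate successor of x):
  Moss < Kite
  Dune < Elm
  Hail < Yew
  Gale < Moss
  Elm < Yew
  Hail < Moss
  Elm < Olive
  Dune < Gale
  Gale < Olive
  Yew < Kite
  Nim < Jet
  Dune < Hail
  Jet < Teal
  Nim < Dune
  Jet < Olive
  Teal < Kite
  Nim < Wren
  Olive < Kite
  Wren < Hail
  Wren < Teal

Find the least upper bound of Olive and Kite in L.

Common upper bounds of {Olive, Kite}: Kite.
The least among these is Kite.

Kite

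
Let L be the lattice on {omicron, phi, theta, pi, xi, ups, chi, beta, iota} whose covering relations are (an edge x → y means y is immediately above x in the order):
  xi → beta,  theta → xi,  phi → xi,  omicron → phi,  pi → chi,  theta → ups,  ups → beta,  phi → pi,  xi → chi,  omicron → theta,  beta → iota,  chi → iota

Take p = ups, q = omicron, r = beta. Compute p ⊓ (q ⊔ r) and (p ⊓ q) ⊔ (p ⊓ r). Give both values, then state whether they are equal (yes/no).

q ⊔ r = beta, so p ⊓ (q ⊔ r) = ups ⊓ beta = ups.
p ⊓ q = omicron and p ⊓ r = ups, so (p ⊓ q) ⊔ (p ⊓ r) = omicron ⊔ ups = ups.
Equal: yes.

ups; ups; yes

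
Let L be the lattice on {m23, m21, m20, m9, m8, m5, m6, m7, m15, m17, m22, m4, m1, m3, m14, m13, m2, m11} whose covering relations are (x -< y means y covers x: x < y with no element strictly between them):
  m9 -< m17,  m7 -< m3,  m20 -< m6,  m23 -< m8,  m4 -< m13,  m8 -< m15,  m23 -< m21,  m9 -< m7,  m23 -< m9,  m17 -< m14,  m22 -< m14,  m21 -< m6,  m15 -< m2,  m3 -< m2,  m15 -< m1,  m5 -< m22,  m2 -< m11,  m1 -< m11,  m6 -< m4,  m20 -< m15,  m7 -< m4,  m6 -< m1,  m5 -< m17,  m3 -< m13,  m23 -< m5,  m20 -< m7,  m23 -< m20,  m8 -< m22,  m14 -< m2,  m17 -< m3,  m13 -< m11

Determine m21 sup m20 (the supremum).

Common upper bounds of {m21, m20}: m1, m11, m13, m4, m6.
The least among these is m6.

m6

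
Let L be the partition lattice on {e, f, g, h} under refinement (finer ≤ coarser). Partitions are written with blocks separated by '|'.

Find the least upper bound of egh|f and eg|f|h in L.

The join of egh|f and eg|f|h merges any blocks that overlap across the partitions, giving egh|f.

egh|f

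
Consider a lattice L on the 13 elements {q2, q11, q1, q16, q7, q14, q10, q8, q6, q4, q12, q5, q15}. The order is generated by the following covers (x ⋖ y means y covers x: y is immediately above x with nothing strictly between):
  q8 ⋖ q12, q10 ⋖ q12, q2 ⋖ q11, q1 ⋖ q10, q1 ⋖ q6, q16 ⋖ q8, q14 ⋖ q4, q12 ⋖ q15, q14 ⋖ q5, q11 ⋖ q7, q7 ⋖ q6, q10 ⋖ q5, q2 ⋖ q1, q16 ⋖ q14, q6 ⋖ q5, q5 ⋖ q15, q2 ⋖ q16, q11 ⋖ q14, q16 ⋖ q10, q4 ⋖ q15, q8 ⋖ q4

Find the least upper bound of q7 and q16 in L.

Common upper bounds of {q7, q16}: q15, q5.
The least among these is q5.

q5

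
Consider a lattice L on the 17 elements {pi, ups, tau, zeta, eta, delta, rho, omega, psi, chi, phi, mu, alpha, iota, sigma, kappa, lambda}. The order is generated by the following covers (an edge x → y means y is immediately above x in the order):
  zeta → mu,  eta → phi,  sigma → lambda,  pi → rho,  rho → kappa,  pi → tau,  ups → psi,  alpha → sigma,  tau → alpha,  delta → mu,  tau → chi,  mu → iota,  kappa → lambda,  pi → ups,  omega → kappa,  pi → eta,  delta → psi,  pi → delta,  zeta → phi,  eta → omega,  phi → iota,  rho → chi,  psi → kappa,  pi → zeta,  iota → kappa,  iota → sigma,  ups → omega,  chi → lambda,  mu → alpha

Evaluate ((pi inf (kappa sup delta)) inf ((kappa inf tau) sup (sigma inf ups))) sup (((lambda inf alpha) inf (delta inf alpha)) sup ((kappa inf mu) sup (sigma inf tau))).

kappa ∨ delta = kappa
pi ∧ kappa = pi
kappa ∧ tau = pi
sigma ∧ ups = pi
pi ∨ pi = pi
pi ∧ pi = pi
lambda ∧ alpha = alpha
delta ∧ alpha = delta
alpha ∧ delta = delta
kappa ∧ mu = mu
sigma ∧ tau = tau
mu ∨ tau = alpha
delta ∨ alpha = alpha
pi ∨ alpha = alpha

alpha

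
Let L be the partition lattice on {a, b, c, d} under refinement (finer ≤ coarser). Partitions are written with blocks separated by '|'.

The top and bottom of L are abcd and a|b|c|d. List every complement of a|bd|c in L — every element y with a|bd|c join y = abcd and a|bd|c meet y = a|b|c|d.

abc|d, ab|cd, acd|b, ad|bc

Need y with a|bd|c ∨ y = abcd and a|bd|c ∧ y = a|b|c|d.
Checking each element gives: abc|d, ab|cd, acd|b, ad|bc.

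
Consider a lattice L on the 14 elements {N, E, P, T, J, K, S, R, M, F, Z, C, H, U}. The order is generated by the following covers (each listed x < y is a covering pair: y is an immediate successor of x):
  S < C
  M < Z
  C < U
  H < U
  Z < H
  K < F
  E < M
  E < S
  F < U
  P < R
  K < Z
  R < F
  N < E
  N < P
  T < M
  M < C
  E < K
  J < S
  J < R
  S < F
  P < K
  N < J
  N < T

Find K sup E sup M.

Z

Common upper bounds of {K, E, M}: H, U, Z.
The least among these is Z.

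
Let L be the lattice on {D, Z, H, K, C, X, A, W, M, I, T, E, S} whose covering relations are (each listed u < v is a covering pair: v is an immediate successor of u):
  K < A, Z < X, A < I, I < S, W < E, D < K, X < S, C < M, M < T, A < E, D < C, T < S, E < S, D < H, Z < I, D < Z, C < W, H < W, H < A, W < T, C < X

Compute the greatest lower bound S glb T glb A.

H

Common lower bounds of {S, T, A}: D, H.
The greatest among these is H.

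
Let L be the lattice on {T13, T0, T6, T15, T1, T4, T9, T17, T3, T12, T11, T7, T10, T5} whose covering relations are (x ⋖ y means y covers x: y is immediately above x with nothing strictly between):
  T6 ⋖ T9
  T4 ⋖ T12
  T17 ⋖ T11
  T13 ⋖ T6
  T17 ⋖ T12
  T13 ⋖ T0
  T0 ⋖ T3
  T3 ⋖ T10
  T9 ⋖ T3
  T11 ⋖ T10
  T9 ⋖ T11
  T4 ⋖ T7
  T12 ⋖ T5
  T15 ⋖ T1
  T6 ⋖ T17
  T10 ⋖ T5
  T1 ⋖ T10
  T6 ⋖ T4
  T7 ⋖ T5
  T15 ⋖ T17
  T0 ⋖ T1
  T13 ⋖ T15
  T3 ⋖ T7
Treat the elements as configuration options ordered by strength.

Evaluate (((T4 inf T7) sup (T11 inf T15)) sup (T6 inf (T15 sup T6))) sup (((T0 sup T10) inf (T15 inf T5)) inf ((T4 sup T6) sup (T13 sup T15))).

T12

T4 ∧ T7 = T4
T11 ∧ T15 = T15
T4 ∨ T15 = T12
T15 ∨ T6 = T17
T6 ∧ T17 = T6
T12 ∨ T6 = T12
T0 ∨ T10 = T10
T15 ∧ T5 = T15
T10 ∧ T15 = T15
T4 ∨ T6 = T4
T13 ∨ T15 = T15
T4 ∨ T15 = T12
T15 ∧ T12 = T15
T12 ∨ T15 = T12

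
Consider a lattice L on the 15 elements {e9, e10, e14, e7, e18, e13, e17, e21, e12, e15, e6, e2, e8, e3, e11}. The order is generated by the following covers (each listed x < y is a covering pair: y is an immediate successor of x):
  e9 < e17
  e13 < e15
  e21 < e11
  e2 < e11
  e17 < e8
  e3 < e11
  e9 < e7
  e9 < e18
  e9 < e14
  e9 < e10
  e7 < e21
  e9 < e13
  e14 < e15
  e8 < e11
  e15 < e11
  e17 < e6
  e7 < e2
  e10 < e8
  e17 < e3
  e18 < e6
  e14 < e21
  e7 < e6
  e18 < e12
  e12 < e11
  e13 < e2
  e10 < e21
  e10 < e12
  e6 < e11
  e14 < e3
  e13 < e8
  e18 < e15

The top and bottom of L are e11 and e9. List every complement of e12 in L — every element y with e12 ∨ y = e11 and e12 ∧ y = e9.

Need y with e12 ∨ y = e11 and e12 ∧ y = e9.
Checking each element gives: e13, e14, e17, e2, e3, e7.

e13, e14, e17, e2, e3, e7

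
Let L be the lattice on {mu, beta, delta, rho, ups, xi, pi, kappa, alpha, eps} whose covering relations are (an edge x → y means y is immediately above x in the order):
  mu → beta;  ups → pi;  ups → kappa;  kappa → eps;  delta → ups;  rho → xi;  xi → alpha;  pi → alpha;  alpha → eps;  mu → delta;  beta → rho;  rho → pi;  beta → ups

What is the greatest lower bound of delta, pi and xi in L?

mu

Common lower bounds of {delta, pi, xi}: mu.
The greatest among these is mu.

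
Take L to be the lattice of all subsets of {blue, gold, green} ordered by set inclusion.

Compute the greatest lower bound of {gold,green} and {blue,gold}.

{gold}

Under ⊆, meet is intersection: {gold,green} ∩ {blue,gold} = {gold}.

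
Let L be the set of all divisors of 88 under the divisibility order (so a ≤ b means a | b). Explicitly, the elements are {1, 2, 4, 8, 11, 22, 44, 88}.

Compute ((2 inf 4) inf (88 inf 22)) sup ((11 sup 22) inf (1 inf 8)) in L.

2 ∧ 4 = 2
88 ∧ 22 = 22
2 ∧ 22 = 2
11 ∨ 22 = 22
1 ∧ 8 = 1
22 ∧ 1 = 1
2 ∨ 1 = 2

2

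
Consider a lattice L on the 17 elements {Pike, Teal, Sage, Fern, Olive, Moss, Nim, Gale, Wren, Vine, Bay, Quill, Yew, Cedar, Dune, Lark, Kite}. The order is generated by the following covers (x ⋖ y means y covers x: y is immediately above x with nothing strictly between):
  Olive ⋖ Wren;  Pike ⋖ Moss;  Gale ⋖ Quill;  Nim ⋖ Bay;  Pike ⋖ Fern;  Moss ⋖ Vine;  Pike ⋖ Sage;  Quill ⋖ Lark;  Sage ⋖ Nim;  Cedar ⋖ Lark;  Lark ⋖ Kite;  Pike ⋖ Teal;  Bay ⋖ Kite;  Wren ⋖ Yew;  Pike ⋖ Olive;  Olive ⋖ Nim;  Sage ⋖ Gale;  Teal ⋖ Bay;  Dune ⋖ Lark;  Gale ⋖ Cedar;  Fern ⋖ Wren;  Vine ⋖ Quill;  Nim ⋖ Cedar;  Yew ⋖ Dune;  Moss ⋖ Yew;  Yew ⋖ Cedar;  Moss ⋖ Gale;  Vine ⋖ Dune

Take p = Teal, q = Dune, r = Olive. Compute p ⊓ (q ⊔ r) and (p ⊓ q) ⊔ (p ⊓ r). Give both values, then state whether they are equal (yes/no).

q ⊔ r = Dune, so p ⊓ (q ⊔ r) = Teal ⊓ Dune = Pike.
p ⊓ q = Pike and p ⊓ r = Pike, so (p ⊓ q) ⊔ (p ⊓ r) = Pike ⊔ Pike = Pike.
Equal: yes.

Pike; Pike; yes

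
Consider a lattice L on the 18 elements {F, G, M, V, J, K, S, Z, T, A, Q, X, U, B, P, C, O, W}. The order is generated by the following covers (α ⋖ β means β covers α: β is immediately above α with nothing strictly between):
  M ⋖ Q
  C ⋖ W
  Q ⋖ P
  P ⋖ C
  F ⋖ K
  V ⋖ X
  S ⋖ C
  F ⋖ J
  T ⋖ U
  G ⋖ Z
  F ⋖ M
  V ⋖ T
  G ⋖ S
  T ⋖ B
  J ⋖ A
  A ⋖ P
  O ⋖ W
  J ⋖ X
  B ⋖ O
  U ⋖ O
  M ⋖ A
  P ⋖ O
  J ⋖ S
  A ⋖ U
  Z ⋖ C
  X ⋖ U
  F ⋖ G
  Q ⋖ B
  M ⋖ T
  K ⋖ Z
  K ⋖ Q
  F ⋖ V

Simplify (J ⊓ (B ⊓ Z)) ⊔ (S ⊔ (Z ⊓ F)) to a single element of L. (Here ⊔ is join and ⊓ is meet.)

B ∧ Z = K
J ∧ K = F
Z ∧ F = F
S ∨ F = S
F ∨ S = S

S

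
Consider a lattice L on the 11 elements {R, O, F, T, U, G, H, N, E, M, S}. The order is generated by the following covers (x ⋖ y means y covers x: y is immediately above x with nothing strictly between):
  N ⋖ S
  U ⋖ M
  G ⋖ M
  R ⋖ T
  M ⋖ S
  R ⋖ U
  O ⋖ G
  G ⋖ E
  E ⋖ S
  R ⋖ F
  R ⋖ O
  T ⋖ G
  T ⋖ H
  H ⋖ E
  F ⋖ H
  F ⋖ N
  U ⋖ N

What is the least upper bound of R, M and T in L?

M

Common upper bounds of {R, M, T}: M, S.
The least among these is M.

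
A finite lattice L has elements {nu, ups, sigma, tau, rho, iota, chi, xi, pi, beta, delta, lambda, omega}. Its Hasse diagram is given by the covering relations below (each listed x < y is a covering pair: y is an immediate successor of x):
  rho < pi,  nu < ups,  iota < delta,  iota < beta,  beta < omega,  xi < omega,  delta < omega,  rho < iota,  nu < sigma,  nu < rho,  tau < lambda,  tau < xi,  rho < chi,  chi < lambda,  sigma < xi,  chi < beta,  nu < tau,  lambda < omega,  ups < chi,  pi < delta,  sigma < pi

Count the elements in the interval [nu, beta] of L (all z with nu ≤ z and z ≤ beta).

The interval [nu, beta] = {beta, chi, iota, nu, rho, ups}, which has 6 elements.

6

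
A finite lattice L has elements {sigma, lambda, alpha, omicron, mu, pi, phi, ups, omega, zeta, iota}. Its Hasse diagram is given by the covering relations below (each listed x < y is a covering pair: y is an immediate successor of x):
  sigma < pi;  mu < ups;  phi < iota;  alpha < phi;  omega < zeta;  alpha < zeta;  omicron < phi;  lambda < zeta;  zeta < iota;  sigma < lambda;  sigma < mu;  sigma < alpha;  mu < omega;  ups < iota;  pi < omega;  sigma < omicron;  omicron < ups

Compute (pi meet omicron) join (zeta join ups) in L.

pi ∧ omicron = sigma
zeta ∨ ups = iota
sigma ∨ iota = iota

iota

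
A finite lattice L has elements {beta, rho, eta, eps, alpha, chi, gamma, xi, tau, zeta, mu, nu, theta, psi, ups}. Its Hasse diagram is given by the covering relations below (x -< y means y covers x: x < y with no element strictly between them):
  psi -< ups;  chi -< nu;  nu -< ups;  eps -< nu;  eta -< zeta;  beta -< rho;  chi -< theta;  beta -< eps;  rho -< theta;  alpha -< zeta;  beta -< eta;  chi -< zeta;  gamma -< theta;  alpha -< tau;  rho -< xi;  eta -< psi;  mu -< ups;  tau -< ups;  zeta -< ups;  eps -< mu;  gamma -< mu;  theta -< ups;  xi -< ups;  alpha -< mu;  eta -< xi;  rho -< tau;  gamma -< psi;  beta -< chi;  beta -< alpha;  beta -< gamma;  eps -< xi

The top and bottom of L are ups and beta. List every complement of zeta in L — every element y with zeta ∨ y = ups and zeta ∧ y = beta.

Need y with zeta ∨ y = ups and zeta ∧ y = beta.
Checking each element gives: eps, gamma, rho.

eps, gamma, rho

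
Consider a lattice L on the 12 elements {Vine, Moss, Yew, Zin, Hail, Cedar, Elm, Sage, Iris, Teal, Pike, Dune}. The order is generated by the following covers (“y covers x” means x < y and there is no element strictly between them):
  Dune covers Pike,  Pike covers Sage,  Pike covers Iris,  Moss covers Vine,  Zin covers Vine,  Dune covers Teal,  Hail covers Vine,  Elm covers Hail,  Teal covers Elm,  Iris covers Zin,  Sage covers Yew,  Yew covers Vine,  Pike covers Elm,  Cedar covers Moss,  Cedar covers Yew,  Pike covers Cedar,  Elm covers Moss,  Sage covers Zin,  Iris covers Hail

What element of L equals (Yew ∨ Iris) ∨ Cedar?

Yew ∨ Iris = Pike
Pike ∨ Cedar = Pike

Pike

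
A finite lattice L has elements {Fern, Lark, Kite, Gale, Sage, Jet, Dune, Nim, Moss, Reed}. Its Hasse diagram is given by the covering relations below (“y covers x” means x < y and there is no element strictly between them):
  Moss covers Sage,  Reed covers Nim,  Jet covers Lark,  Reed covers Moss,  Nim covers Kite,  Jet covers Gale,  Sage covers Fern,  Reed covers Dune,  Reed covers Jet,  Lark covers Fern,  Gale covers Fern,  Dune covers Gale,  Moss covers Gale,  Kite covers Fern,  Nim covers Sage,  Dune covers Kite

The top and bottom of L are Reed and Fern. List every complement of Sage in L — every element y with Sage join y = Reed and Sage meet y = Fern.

Dune, Jet, Lark

Need y with Sage ∨ y = Reed and Sage ∧ y = Fern.
Checking each element gives: Dune, Jet, Lark.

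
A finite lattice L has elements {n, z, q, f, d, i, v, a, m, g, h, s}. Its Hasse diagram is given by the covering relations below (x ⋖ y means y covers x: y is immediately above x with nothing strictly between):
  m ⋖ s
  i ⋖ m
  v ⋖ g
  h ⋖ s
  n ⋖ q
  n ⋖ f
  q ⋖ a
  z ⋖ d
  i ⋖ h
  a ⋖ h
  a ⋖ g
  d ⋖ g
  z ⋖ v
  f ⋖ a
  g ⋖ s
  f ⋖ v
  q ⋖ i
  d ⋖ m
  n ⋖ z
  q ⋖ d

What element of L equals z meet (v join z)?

v ∨ z = v
z ∧ v = z

z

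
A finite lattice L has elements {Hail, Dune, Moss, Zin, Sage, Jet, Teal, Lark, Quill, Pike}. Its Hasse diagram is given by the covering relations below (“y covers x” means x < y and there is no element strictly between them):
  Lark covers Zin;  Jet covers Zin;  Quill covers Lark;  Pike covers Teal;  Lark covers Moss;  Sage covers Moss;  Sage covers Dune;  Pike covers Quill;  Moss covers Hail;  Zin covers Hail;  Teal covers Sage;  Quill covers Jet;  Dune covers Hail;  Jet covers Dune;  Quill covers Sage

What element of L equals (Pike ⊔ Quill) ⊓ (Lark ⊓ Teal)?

Moss

Pike ∨ Quill = Pike
Lark ∧ Teal = Moss
Pike ∧ Moss = Moss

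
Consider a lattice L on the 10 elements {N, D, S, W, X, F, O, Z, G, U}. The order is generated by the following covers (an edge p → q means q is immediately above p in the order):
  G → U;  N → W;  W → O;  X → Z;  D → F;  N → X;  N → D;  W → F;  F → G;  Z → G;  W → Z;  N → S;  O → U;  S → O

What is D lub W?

F

Common upper bounds of {D, W}: F, G, U.
The least among these is F.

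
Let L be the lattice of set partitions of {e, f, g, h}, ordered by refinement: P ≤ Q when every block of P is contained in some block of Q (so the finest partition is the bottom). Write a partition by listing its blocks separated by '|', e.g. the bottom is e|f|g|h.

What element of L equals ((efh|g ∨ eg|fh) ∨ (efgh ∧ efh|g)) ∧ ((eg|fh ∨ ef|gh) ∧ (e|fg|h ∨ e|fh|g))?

efh|g ∨ eg|fh = efgh
efgh ∧ efh|g = efh|g
efgh ∨ efh|g = efgh
eg|fh ∨ ef|gh = efgh
e|fg|h ∨ e|fh|g = e|fgh
efgh ∧ e|fgh = e|fgh
efgh ∧ e|fgh = e|fgh

e|fgh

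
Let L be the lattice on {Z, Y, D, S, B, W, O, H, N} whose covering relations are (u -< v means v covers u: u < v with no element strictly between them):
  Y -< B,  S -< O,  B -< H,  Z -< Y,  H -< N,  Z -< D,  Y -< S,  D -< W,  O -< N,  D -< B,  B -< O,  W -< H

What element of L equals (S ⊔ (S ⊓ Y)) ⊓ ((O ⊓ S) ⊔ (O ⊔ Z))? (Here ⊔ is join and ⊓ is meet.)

S ∧ Y = Y
S ∨ Y = S
O ∧ S = S
O ∨ Z = O
S ∨ O = O
S ∧ O = S

S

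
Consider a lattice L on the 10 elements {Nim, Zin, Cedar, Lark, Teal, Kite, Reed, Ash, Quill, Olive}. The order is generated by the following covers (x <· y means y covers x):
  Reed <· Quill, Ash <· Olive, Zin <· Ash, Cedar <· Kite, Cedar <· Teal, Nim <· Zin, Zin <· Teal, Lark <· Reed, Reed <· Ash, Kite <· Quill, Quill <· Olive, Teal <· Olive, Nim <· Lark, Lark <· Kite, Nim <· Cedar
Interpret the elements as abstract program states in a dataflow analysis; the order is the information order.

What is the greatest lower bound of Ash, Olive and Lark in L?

Lark

Common lower bounds of {Ash, Olive, Lark}: Lark, Nim.
The greatest among these is Lark.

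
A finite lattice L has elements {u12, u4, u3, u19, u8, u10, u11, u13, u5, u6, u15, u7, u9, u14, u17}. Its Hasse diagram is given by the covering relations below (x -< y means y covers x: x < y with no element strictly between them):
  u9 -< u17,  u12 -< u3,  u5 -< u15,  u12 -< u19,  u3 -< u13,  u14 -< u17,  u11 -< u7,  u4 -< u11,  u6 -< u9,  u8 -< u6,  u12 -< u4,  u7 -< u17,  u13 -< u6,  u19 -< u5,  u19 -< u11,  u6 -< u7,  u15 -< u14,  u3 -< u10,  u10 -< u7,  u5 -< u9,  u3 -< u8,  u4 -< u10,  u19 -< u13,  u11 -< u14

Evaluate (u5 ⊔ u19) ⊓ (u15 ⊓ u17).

u5

u5 ∨ u19 = u5
u15 ∧ u17 = u15
u5 ∧ u15 = u5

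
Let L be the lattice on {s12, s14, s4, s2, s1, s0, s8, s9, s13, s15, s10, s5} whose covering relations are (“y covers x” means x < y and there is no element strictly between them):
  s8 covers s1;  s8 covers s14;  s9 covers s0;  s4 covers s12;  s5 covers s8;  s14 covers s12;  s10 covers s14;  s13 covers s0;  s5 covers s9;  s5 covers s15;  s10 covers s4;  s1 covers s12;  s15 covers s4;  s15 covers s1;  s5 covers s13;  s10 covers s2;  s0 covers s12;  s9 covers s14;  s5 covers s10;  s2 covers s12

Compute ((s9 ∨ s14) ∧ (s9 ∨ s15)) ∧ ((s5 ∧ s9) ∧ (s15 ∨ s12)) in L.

s12

s9 ∨ s14 = s9
s9 ∨ s15 = s5
s9 ∧ s5 = s9
s5 ∧ s9 = s9
s15 ∨ s12 = s15
s9 ∧ s15 = s12
s9 ∧ s12 = s12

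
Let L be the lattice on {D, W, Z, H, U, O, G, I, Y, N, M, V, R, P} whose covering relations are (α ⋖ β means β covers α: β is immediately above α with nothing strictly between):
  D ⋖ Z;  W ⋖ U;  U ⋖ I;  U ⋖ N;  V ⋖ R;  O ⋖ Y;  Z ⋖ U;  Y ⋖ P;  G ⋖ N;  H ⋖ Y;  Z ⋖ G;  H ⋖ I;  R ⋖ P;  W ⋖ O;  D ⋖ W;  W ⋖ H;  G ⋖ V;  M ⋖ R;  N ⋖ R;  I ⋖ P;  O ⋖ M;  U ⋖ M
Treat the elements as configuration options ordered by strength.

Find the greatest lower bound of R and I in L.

Common lower bounds of {R, I}: D, U, W, Z.
The greatest among these is U.

U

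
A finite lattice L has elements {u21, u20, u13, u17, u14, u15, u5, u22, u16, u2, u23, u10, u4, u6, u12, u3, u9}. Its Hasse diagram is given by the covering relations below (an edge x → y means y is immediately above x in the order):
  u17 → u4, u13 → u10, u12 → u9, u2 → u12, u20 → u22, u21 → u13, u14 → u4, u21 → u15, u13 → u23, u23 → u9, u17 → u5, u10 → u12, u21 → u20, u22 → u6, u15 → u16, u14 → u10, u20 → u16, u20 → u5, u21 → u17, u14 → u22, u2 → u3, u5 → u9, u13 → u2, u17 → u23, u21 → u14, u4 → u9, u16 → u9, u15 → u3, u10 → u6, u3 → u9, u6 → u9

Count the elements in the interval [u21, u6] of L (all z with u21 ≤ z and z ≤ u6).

7

The interval [u21, u6] = {u10, u13, u14, u20, u21, u22, u6}, which has 7 elements.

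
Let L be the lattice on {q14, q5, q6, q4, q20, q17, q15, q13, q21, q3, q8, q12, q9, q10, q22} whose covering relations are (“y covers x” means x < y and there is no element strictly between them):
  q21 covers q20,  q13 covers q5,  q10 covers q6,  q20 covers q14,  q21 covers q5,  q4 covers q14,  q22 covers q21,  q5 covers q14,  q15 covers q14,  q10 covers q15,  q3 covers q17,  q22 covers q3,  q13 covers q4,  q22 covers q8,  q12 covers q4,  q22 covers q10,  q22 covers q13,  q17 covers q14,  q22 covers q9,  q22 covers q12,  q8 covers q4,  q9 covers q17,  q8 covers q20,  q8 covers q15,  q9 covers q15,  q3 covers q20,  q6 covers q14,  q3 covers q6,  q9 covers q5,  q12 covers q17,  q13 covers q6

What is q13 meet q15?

Common lower bounds of {q13, q15}: q14.
The greatest among these is q14.

q14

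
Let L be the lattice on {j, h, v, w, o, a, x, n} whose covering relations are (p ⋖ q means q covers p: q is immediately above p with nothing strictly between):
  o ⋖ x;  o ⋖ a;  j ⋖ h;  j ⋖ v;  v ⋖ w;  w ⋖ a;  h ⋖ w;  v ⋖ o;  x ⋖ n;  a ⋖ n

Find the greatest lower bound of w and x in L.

v

Common lower bounds of {w, x}: j, v.
The greatest among these is v.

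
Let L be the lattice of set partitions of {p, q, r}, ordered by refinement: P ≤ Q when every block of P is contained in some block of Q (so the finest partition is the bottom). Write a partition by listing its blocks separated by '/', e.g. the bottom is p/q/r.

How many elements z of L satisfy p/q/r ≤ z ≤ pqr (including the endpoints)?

5

The interval [p/q/r, pqr] = {p/q/r, p/qr, pq/r, pqr, pr/q}, which has 5 elements.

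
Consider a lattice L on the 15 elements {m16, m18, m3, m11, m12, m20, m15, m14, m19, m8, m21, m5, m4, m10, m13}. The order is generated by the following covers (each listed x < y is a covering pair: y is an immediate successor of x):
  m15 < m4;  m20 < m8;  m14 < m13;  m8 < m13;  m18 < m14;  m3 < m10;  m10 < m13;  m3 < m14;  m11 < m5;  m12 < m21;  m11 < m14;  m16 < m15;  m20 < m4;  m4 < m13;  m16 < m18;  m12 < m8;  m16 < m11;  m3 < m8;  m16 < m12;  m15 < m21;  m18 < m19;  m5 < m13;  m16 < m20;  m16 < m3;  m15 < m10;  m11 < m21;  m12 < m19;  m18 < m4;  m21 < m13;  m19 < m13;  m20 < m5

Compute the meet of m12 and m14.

Common lower bounds of {m12, m14}: m16.
The greatest among these is m16.

m16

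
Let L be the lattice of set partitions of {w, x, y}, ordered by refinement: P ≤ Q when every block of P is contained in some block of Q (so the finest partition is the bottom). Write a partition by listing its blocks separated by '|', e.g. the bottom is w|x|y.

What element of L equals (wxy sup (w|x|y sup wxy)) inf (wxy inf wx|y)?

wx|y

w|x|y ∨ wxy = wxy
wxy ∨ wxy = wxy
wxy ∧ wx|y = wx|y
wxy ∧ wx|y = wx|y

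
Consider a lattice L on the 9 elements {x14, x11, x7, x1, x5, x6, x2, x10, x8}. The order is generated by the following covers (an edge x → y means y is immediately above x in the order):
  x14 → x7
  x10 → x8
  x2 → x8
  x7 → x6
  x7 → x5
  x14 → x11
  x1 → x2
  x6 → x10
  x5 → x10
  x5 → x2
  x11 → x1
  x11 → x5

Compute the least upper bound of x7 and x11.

Common upper bounds of {x7, x11}: x10, x2, x5, x8.
The least among these is x5.

x5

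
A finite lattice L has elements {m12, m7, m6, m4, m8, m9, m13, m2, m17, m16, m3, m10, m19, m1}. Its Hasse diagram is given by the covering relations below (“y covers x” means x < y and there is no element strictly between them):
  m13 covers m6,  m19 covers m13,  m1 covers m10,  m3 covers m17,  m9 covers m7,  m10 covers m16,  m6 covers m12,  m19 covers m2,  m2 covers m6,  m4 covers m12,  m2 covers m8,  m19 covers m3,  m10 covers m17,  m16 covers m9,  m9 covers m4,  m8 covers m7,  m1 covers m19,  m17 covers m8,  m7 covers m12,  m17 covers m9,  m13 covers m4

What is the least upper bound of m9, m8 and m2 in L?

Common upper bounds of {m9, m8, m2}: m1, m19.
The least among these is m19.

m19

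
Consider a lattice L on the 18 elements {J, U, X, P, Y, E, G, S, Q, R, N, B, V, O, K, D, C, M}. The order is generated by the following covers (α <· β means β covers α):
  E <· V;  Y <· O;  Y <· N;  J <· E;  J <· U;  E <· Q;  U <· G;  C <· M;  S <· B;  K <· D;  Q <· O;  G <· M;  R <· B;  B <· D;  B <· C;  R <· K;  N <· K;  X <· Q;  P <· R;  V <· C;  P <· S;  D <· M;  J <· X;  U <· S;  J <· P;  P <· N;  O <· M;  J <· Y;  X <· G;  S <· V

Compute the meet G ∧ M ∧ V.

Common lower bounds of {G, M, V}: J, U.
The greatest among these is U.

U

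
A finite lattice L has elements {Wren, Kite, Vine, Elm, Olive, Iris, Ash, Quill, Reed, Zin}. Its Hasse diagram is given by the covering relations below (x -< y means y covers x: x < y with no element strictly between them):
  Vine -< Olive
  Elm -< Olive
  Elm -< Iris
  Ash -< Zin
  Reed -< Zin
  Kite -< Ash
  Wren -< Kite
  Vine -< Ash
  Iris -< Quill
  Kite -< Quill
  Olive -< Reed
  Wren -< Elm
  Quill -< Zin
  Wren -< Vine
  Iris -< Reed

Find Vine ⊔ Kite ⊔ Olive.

Common upper bounds of {Vine, Kite, Olive}: Zin.
The least among these is Zin.

Zin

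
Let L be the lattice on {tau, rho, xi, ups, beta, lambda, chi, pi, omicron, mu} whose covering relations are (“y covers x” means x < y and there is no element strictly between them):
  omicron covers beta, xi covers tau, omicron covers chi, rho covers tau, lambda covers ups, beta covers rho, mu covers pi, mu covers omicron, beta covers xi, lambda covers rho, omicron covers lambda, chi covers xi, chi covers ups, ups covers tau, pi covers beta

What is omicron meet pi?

Common lower bounds of {omicron, pi}: beta, rho, tau, xi.
The greatest among these is beta.

beta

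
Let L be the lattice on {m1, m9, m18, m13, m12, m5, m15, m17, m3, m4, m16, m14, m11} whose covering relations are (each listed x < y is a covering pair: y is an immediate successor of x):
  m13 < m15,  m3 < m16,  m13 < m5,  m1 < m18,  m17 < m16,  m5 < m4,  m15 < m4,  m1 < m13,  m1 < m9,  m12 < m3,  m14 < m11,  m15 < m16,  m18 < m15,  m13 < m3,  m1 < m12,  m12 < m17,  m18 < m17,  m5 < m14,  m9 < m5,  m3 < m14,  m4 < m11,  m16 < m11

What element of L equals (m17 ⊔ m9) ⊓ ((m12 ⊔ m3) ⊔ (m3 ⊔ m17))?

m17 ∨ m9 = m11
m12 ∨ m3 = m3
m3 ∨ m17 = m16
m3 ∨ m16 = m16
m11 ∧ m16 = m16

m16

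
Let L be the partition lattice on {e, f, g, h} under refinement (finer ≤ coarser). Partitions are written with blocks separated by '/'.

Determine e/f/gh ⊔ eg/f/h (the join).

egh/f

The join of e/f/gh and eg/f/h merges any blocks that overlap across the partitions, giving egh/f.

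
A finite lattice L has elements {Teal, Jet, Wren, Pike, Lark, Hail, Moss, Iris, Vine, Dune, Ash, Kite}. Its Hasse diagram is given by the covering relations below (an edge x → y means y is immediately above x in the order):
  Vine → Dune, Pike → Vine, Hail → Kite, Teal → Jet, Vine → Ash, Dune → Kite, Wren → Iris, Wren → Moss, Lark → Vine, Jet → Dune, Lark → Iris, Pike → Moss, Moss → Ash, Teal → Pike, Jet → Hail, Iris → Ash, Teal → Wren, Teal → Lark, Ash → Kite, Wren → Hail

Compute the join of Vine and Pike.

Common upper bounds of {Vine, Pike}: Ash, Dune, Kite, Vine.
The least among these is Vine.

Vine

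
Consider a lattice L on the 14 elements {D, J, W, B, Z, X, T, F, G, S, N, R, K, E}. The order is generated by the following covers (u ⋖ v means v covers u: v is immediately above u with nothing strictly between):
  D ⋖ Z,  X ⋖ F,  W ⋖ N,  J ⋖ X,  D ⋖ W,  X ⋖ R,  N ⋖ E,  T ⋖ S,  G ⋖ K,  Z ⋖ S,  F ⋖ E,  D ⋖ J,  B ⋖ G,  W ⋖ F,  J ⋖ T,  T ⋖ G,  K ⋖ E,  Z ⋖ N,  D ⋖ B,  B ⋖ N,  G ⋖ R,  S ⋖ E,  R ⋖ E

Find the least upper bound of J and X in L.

X

Common upper bounds of {J, X}: E, F, R, X.
The least among these is X.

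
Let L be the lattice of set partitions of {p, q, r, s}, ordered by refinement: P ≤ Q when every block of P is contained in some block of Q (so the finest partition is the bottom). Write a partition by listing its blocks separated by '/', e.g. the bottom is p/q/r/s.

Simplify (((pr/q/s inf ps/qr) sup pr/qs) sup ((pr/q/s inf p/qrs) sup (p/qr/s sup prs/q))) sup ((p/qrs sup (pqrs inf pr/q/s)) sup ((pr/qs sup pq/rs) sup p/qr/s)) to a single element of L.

pqrs

pr/q/s ∧ ps/qr = p/q/r/s
p/q/r/s ∨ pr/qs = pr/qs
pr/q/s ∧ p/qrs = p/q/r/s
p/qr/s ∨ prs/q = pqrs
p/q/r/s ∨ pqrs = pqrs
pr/qs ∨ pqrs = pqrs
pqrs ∧ pr/q/s = pr/q/s
p/qrs ∨ pr/q/s = pqrs
pr/qs ∨ pq/rs = pqrs
pqrs ∨ p/qr/s = pqrs
pqrs ∨ pqrs = pqrs
pqrs ∨ pqrs = pqrs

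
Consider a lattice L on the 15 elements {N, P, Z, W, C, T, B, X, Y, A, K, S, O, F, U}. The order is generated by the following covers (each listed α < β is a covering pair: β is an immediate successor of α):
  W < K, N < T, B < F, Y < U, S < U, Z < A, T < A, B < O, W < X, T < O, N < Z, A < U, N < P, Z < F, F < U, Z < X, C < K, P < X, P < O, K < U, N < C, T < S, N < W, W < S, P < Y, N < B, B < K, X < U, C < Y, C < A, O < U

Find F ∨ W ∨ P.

Common upper bounds of {F, W, P}: U.
The least among these is U.

U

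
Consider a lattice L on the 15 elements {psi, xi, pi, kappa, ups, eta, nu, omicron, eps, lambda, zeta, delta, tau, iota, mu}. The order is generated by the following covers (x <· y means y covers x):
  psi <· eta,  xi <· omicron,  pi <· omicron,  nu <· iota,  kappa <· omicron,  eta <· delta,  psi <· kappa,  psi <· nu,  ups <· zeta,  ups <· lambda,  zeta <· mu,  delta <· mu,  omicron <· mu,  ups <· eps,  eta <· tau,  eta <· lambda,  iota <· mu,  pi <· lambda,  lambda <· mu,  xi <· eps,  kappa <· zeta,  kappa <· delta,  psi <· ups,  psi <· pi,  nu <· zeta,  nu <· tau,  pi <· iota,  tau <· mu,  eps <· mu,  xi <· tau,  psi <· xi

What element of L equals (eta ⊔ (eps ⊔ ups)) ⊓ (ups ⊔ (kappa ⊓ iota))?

eps ∨ ups = eps
eta ∨ eps = mu
kappa ∧ iota = psi
ups ∨ psi = ups
mu ∧ ups = ups

ups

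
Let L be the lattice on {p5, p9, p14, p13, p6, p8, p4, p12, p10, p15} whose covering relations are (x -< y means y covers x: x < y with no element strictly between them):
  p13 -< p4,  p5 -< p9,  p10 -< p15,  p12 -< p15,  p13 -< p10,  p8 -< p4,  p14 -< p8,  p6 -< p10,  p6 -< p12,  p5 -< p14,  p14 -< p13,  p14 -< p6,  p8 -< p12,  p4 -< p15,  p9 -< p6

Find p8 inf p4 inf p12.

p8

Common lower bounds of {p8, p4, p12}: p14, p5, p8.
The greatest among these is p8.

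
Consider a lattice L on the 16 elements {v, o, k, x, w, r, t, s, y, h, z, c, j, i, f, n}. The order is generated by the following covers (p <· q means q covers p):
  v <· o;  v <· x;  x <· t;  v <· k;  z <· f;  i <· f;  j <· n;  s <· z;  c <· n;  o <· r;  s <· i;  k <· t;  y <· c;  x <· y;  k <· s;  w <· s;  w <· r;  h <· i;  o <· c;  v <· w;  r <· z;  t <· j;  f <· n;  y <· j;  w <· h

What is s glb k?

k

Common lower bounds of {s, k}: k, v.
The greatest among these is k.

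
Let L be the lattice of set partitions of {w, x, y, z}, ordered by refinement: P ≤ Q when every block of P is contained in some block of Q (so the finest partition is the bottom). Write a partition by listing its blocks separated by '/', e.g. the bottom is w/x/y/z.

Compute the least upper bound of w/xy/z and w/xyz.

w/xyz

The join of w/xy/z and w/xyz merges any blocks that overlap across the partitions, giving w/xyz.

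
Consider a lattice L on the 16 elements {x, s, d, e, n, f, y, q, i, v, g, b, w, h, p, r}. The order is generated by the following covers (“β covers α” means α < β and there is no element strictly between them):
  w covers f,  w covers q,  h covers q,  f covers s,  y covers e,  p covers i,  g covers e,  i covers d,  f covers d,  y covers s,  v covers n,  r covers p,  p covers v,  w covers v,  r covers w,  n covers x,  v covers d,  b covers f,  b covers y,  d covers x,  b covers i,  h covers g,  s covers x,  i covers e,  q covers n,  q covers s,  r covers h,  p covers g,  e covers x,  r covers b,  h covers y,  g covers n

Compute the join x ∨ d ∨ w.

Common upper bounds of {x, d, w}: r, w.
The least among these is w.

w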